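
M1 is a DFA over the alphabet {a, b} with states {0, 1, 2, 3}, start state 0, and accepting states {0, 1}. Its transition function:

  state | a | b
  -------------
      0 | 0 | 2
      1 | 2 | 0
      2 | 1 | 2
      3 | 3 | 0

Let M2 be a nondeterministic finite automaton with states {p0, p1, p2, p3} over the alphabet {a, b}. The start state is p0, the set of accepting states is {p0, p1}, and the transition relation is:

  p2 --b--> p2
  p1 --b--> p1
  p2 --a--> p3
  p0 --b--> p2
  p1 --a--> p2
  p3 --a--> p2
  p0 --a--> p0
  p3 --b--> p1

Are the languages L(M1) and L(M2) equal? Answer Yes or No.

No

The string ba is accepted by M1 but rejected by M2.
So L(M1) ≠ L(M2).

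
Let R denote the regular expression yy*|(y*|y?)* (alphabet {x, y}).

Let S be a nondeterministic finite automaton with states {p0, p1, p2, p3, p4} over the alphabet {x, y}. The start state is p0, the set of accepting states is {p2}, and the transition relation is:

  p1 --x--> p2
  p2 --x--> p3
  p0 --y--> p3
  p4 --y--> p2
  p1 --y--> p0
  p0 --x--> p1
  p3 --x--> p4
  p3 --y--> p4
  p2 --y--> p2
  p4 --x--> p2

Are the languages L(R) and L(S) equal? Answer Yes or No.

The empty string ε is accepted by R but rejected by S.
So L(R) ≠ L(S).

No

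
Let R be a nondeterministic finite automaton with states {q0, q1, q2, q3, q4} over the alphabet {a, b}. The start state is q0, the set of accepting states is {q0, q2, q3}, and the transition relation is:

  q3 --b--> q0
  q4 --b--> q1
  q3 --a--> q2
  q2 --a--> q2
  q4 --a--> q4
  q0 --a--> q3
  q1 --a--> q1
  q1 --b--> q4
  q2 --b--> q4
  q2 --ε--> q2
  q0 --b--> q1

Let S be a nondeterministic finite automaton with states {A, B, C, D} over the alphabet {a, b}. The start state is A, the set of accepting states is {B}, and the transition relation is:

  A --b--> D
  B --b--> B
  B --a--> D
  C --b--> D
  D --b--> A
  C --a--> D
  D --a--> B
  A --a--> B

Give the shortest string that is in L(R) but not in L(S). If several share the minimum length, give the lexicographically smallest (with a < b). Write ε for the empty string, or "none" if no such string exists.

ε

The empty string ε is accepted by R but not by S.
Since ε is the unique shortest string, it is the required witness.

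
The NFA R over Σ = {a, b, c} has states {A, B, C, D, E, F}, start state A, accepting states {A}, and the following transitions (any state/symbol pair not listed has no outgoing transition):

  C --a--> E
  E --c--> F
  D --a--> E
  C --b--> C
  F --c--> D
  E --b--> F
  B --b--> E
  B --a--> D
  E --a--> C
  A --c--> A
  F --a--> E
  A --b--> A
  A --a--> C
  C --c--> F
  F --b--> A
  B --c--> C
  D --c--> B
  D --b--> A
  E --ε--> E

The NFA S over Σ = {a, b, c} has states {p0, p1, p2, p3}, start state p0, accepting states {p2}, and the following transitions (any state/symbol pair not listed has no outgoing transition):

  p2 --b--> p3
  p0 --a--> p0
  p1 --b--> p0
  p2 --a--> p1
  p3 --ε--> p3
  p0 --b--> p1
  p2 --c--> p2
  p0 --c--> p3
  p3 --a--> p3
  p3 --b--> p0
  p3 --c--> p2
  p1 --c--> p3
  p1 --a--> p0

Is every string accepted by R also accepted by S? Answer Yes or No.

No

The empty string ε is in L(R) but not in L(S).
So L(R) ⊄ L(S).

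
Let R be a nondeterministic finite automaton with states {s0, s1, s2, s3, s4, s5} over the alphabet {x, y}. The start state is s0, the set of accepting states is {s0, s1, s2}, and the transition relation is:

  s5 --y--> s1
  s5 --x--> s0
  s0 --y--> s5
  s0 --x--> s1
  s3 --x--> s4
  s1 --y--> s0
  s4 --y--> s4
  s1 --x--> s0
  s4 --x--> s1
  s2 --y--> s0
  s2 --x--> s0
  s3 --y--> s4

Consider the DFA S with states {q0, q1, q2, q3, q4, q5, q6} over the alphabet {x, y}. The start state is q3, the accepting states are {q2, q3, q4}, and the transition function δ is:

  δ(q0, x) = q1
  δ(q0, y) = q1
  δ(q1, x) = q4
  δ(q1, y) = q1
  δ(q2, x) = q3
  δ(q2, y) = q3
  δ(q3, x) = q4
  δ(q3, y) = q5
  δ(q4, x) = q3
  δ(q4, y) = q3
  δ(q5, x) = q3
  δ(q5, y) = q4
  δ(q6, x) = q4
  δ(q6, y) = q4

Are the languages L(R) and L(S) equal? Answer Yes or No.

Exploring the product automaton R × S from the start pair (s0, q3), following both machines on each input symbol, reaches 3 state pairs: (s0, q3), (s1, q4), (s5, q5).
R accepts in {s0, s1, s2} and S accepts in {q2, q3, q4}. In every reachable pair the two components are either both accepting — (s0, q3), (s1, q4) — or both non-accepting, so no string is accepted by exactly one of the machines: L(R) \ L(S) and L(S) \ L(R) are both empty.
Hence every string is accepted by R iff it is accepted by S, and the two languages coincide.

Yes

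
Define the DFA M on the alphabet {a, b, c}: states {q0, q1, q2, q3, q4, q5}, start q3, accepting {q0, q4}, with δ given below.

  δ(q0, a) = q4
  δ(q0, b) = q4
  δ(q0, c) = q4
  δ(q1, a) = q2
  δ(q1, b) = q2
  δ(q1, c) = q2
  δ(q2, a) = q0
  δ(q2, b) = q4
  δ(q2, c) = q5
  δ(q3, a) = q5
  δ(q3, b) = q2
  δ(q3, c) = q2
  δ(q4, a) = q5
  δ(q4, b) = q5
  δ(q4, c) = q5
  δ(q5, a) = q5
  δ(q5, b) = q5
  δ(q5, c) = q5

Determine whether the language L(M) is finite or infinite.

The useful states (reachable from q3 and able to reach an accepting state) are {q0, q2, q3, q4}.
Restricted to these states the transition graph has no cycle, so every accepting path has bounded length and L is finite.

finite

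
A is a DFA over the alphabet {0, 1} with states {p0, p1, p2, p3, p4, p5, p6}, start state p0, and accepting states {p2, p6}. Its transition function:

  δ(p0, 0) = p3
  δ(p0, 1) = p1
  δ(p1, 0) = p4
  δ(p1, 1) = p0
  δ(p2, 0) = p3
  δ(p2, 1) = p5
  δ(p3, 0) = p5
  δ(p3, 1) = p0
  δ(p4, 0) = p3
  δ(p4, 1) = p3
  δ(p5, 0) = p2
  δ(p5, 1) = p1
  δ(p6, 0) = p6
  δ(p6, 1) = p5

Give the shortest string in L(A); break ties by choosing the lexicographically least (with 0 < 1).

A breadth-first search from p0 reaches an accepting state first via the path p0 → p3 → p5 → p2 on input 000.
No string of length < 3 is accepted (BFS exhausts all shorter strings without reaching an accepting state), and 000 is the lexicographically least accepting string of length 3.

000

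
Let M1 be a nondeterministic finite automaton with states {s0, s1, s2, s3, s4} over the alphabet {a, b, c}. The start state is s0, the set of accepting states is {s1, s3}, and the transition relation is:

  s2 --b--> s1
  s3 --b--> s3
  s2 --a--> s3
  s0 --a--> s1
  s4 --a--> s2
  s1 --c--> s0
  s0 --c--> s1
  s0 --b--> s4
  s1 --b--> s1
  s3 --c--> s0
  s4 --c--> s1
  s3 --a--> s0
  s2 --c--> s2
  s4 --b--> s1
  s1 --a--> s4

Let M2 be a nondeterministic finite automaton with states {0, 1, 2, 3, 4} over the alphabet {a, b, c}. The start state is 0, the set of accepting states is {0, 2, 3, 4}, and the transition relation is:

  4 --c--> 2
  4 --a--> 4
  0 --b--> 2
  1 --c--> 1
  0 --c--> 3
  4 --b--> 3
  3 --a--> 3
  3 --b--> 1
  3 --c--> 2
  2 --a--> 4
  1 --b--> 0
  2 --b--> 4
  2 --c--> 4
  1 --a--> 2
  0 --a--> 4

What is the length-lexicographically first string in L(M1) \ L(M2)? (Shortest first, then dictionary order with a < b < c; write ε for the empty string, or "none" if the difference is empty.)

cb

The string cb is accepted by M1 but not by M2.
No shorter string lies in the difference, and cb is the lexicographically first length-2 string in L(M1) \ L(M2).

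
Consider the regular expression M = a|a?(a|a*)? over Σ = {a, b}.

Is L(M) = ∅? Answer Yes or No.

The empty string ε matches the expression, so it belongs to L(M).
Since L(M) contains at least one string, it is not empty.

No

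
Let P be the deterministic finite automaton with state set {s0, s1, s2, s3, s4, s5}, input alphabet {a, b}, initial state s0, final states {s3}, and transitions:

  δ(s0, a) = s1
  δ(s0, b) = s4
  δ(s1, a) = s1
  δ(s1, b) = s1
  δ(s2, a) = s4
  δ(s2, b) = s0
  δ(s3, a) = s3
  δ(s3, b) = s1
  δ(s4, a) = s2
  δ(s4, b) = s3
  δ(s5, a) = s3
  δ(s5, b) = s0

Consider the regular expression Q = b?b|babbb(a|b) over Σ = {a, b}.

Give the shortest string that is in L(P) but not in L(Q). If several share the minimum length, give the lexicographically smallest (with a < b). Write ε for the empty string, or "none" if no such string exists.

The string bba is accepted by P but not by Q.
No shorter string lies in the difference, and bba is the lexicographically first length-3 string in L(P) \ L(Q).

bba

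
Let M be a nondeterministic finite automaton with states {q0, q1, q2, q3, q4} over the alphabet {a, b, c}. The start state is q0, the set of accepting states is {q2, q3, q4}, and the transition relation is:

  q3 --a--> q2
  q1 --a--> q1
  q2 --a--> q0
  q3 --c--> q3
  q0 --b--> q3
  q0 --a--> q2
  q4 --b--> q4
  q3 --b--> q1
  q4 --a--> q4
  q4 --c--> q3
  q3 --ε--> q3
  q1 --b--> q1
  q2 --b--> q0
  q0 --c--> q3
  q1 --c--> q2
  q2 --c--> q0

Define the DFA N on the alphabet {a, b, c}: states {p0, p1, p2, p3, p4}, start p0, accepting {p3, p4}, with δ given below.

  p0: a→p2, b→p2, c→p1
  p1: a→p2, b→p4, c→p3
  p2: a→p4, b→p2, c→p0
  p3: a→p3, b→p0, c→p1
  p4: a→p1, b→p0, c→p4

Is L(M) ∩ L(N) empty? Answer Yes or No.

No

The string ba is accepted by both M and N.
Hence L(M) ∩ L(N) ≠ ∅.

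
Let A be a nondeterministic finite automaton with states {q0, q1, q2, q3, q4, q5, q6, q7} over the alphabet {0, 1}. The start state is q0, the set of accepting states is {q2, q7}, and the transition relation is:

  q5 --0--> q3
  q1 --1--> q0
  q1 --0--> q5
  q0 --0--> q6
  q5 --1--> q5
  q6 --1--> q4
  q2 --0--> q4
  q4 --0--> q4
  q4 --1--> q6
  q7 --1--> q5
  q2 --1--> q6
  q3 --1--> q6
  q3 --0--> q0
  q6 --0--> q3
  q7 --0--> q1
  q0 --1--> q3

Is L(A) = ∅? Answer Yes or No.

Yes

The states reachable from the start state are {q0, q3, q4, q6}.
None of the accepting states {q2, q7} is reachable, so no string is accepted and L(A) = ∅.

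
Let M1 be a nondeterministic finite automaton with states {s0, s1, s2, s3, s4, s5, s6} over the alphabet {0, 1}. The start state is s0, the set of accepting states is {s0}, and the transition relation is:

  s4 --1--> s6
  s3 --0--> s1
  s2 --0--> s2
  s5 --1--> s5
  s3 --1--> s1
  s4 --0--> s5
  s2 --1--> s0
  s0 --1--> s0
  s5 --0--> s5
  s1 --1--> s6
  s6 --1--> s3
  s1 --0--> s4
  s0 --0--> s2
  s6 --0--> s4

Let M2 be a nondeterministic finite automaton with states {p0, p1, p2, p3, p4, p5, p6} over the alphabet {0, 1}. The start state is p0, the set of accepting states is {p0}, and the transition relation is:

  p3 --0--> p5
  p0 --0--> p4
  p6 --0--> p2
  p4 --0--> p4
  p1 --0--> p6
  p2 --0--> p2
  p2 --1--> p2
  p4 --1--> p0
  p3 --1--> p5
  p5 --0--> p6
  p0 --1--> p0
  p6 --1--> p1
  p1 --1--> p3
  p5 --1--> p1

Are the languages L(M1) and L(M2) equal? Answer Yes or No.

Exploring the product automaton M1 × M2 from the start pair (s0, p0), following both machines on each input symbol, reaches 2 state pairs: (s0, p0), (s2, p4).
M1 accepts in {s0} and M2 accepts in {p0}. In every reachable pair the two components are either both accepting — (s0, p0) — or both non-accepting, so no string is accepted by exactly one of the machines: L(M1) \ L(M2) and L(M2) \ L(M1) are both empty.
Hence every string is accepted by M1 iff it is accepted by M2, and the two languages coincide.

Yes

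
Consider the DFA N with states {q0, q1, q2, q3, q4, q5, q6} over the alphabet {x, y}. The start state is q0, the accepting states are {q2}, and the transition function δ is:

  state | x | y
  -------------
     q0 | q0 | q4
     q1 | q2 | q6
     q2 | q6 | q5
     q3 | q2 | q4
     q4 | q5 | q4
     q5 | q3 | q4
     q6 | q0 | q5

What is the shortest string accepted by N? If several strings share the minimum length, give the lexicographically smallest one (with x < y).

yxxx

A breadth-first search from q0 reaches an accepting state first via the path q0 → q4 → q5 → q3 → q2 on input yxxx.
No string of length < 4 is accepted (BFS exhausts all shorter strings without reaching an accepting state), and yxxx is the lexicographically least accepting string of length 4.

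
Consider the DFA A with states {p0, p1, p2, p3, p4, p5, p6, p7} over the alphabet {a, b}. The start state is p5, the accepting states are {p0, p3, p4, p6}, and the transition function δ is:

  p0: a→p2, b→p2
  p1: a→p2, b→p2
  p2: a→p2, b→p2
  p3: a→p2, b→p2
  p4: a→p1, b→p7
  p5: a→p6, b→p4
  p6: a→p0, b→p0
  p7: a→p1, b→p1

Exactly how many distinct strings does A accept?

The useful subgraph on states {p0, p4, p5, p6} is acyclic, so L(A) is finite; the longest accepting path visits 3 useful states, giving maximum string length 2.
Counting accepting paths from p5 by length: 2 of length 1, 2 of length 2. Total 4.

4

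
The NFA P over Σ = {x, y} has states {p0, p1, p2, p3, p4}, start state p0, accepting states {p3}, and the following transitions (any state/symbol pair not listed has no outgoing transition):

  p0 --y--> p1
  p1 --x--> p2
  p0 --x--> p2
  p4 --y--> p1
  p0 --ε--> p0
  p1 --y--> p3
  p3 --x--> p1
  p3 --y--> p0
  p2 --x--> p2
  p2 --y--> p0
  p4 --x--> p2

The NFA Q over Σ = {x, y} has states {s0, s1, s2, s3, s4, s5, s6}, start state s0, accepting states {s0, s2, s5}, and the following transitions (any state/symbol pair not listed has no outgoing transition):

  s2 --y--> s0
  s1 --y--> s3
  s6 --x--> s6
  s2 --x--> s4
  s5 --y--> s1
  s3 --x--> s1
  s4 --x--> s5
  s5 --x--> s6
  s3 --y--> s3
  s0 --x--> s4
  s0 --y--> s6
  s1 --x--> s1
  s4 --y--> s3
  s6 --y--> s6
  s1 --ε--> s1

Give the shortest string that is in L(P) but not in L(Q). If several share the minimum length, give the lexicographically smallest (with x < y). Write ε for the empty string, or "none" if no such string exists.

yy

The string yy is accepted by P but not by Q.
No shorter string lies in the difference, and yy is the lexicographically first length-2 string in L(P) \ L(Q).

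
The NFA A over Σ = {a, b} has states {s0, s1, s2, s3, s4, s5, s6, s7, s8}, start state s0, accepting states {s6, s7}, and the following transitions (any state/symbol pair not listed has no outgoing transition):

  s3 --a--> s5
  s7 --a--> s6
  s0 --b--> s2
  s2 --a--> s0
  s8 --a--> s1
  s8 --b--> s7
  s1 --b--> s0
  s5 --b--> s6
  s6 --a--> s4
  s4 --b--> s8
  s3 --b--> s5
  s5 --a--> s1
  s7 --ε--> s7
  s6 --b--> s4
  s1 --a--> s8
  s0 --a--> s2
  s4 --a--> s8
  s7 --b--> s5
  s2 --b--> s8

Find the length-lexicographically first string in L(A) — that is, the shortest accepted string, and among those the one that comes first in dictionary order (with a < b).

abb

A breadth-first search from s0 reaches an accepting state first via the path s0 → s2 → s8 → s7 on input abb.
No string of length < 3 is accepted (BFS exhausts all shorter strings without reaching an accepting state), and abb is the lexicographically least accepting string of length 3.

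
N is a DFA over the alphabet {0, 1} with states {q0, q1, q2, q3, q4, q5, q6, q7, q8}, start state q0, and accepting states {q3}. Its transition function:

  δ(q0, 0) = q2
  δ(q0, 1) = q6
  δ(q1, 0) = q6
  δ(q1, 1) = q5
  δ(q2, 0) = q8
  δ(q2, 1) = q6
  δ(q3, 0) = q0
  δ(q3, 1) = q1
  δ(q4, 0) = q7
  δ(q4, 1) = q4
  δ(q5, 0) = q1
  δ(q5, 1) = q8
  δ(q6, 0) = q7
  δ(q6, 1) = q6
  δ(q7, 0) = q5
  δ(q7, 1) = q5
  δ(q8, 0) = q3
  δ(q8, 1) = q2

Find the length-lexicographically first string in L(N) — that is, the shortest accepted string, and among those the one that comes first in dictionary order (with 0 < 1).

A breadth-first search from q0 reaches an accepting state first via the path q0 → q2 → q8 → q3 on input 000.
No string of length < 3 is accepted (BFS exhausts all shorter strings without reaching an accepting state), and 000 is the lexicographically least accepting string of length 3.

000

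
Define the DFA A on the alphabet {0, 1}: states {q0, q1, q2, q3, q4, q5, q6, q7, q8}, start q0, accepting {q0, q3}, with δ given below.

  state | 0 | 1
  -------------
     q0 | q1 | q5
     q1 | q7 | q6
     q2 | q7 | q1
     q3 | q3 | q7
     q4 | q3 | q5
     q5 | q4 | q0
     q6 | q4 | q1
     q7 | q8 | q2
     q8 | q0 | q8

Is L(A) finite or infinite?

infinite

State q1 is reachable from the start and can reach an accepting state, and it lies on the cycle q1 → q6 → q1.
Traversing that cycle any number of times yields accepted strings of unbounded length, so the language is infinite.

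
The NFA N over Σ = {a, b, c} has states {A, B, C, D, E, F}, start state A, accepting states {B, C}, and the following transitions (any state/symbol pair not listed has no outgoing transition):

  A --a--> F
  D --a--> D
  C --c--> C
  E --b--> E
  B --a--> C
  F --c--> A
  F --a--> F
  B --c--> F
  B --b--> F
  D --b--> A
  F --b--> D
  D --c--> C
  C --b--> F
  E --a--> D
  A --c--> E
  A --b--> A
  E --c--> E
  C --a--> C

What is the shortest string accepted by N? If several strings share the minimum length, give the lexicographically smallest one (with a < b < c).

abc

A breadth-first search from A reaches an accepting state first via the path A → F → D → C on input abc.
No string of length < 3 is accepted (BFS exhausts all shorter strings without reaching an accepting state), and abc is the lexicographically least accepting string of length 3.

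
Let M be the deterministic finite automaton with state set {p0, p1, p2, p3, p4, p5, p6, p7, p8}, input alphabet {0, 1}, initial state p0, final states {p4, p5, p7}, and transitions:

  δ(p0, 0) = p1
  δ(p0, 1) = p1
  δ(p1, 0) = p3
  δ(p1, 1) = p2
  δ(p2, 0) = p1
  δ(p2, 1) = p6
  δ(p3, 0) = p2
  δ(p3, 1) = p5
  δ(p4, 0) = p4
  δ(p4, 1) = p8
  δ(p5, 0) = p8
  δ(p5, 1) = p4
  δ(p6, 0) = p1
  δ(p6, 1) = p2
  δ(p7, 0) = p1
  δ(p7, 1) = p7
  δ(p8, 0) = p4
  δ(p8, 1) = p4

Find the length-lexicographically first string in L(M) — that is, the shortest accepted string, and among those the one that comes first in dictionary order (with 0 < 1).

001

A breadth-first search from p0 reaches an accepting state first via the path p0 → p1 → p3 → p5 on input 001.
No string of length < 3 is accepted (BFS exhausts all shorter strings without reaching an accepting state), and 001 is the lexicographically least accepting string of length 3.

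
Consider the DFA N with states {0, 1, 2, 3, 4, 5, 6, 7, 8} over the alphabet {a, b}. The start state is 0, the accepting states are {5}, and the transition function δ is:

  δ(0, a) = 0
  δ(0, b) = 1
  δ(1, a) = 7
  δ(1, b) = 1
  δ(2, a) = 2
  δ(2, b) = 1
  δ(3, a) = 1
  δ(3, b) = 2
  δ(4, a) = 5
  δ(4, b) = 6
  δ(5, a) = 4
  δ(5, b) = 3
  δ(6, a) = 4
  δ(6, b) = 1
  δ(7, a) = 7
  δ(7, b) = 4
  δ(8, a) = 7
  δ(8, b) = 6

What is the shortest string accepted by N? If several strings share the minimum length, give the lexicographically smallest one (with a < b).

A breadth-first search from 0 reaches an accepting state first via the path 0 → 1 → 7 → 4 → 5 on input baba.
No string of length < 4 is accepted (BFS exhausts all shorter strings without reaching an accepting state), and baba is the lexicographically least accepting string of length 4.

baba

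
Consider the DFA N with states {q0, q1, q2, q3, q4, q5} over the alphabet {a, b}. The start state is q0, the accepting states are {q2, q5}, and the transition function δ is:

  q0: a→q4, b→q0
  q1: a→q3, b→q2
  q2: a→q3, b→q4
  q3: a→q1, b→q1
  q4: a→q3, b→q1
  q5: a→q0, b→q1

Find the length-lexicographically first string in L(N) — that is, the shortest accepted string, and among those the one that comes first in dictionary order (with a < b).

abb

A breadth-first search from q0 reaches an accepting state first via the path q0 → q4 → q1 → q2 on input abb.
No string of length < 3 is accepted (BFS exhausts all shorter strings without reaching an accepting state), and abb is the lexicographically least accepting string of length 3.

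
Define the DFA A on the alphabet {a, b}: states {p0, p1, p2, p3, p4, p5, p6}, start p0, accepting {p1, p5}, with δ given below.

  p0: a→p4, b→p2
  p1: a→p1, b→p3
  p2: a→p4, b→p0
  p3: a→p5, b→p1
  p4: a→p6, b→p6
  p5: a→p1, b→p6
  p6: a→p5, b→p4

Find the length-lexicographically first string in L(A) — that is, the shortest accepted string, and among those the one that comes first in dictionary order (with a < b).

aaa

A breadth-first search from p0 reaches an accepting state first via the path p0 → p4 → p6 → p5 on input aaa.
No string of length < 3 is accepted (BFS exhausts all shorter strings without reaching an accepting state), and aaa is the lexicographically least accepting string of length 3.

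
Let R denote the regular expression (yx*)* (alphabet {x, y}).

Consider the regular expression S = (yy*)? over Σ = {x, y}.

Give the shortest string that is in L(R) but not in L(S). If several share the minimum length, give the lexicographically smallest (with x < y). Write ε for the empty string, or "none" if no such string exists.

yx

The string yx is accepted by R but not by S.
No shorter string lies in the difference, and yx is the lexicographically first length-2 string in L(R) \ L(S).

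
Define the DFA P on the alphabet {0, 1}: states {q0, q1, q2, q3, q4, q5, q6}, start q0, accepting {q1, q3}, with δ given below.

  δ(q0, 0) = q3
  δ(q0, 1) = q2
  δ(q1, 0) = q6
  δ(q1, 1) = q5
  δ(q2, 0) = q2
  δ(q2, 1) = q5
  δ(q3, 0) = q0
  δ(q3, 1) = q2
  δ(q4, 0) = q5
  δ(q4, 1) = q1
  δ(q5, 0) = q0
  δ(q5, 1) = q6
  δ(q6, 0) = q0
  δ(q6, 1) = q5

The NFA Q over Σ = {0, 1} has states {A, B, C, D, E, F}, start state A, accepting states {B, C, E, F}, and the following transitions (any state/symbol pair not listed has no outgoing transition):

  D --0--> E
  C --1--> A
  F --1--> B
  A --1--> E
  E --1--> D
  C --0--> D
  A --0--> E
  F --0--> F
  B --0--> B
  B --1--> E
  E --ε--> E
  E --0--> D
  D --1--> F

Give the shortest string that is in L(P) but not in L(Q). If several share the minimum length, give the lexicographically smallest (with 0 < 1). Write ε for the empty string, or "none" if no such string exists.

The string 1100 is accepted by P but not by Q.
No shorter string lies in the difference, and 1100 is the lexicographically first length-4 string in L(P) \ L(Q).

1100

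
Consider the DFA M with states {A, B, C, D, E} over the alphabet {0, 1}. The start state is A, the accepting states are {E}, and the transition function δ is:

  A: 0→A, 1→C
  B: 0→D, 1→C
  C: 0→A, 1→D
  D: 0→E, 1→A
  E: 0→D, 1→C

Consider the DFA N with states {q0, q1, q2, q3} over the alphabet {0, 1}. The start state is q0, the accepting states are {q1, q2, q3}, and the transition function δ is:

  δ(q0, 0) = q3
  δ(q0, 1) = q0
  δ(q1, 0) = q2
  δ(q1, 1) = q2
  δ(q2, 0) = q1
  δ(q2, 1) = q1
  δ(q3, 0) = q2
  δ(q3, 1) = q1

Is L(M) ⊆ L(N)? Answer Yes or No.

Yes

Exploring the product automaton M × N from the start pair (A, q0), following both machines on each input symbol, reaches 13 state pairs: (A, q0), (A, q3), (C, q0), (A, q2), (C, q1), (D, q0), (A, q1), (D, q2), (E, q3), (C, q2), (E, q1), (D, q1), (E, q2).
M accepts in {E} and N accepts in {q1, q2, q3}. The reachable pairs whose M-component is accepting are (E, q3), (E, q1), (E, q2); in each of them the N-component is accepting too, so the product for L(M) \ L(N) (M-component accepting, N-component rejecting) has no reachable accepting pair and the difference is empty.
Hence every string in L(M) is also in L(N).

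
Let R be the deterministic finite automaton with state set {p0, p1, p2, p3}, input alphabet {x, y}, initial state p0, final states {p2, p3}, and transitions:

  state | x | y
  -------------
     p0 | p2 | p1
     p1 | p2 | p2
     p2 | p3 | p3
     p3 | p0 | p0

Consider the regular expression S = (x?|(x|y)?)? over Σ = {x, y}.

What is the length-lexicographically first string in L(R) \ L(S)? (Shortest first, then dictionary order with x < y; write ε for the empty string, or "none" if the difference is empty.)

The string xx is accepted by R but not by S.
No shorter string lies in the difference, and xx is the lexicographically first length-2 string in L(R) \ L(S).

xx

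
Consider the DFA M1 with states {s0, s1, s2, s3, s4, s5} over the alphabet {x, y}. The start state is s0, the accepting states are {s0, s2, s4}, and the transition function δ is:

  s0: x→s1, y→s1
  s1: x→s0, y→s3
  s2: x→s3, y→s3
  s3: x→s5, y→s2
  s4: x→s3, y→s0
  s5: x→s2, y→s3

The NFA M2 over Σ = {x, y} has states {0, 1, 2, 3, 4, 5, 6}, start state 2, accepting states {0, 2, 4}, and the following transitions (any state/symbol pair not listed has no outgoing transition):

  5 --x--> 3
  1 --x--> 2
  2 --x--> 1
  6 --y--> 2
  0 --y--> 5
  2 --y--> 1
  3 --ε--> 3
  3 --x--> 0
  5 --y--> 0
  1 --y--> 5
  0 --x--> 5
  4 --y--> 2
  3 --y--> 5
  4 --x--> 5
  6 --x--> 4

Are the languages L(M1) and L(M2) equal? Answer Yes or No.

Exploring the product automaton M1 × M2 from the start pair (s0, 2), following both machines on each input symbol, reaches 5 state pairs: (s0, 2), (s1, 1), (s3, 5), (s5, 3), (s2, 0).
M1 accepts in {s0, s2, s4} and M2 accepts in {0, 2, 4}. In every reachable pair the two components are either both accepting — (s0, 2), (s2, 0) — or both non-accepting, so no string is accepted by exactly one of the machines: L(M1) \ L(M2) and L(M2) \ L(M1) are both empty.
Hence every string is accepted by M1 iff it is accepted by M2, and the two languages coincide.

Yes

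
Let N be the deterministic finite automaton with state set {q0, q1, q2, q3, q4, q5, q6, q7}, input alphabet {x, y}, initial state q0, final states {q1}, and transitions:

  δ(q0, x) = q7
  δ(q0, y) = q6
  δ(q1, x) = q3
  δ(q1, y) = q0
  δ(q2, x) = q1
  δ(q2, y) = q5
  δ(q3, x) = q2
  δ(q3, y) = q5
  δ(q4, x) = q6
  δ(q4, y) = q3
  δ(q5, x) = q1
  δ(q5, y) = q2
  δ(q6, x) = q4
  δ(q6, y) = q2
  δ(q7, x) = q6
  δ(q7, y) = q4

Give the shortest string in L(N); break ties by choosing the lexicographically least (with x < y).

yyx

A breadth-first search from q0 reaches an accepting state first via the path q0 → q6 → q2 → q1 on input yyx.
No string of length < 3 is accepted (BFS exhausts all shorter strings without reaching an accepting state), and yyx is the lexicographically least accepting string of length 3.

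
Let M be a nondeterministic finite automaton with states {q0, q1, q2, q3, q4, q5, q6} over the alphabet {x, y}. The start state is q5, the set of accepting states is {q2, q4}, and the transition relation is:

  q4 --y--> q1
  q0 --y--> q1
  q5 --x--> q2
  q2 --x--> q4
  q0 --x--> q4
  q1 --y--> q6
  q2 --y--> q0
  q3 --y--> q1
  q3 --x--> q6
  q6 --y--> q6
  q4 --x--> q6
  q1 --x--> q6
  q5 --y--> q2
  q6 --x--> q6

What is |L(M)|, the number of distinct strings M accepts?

The useful subgraph on states {q0, q2, q4, q5} is acyclic, so L(M) is finite; the longest accepting path visits 4 useful states, giving maximum string length 3.
Counting accepting paths from q5 by length: 2 of length 1, 2 of length 2, 2 of length 3. Total 6.

6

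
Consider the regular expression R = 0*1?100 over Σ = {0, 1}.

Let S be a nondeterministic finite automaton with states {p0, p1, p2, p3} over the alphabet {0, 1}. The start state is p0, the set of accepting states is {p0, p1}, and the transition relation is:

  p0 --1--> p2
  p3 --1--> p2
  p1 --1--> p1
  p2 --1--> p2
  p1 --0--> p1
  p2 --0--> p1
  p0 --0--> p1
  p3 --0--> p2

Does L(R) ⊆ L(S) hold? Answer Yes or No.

Yes

Converting the expression R to a DFA (subset construction, then merging equivalent states) gives the minimal DFA with states {r0, r1, r2, r3, r4, r5}, start state r0, accepting states {r4} and transitions r0: 0→r0, 1→r1; r1: 0→r2, 1→r3; r2: 0→r4, 1→r5; r3: 0→r2, 1→r5; r4: 0→r5, 1→r5; r5: 0→r5, 1→r5.
Exploring the product automaton R × S from the start pair (r0, p0), following both machines on each input symbol, reaches 10 state pairs: (r0, p0), (r0, p1), (r1, p2), (r1, p1), (r2, p1), (r3, p2), (r3, p1), (r4, p1), (r5, p1), (r5, p2).
R accepts in {r4} and S accepts in {p0, p1}. The reachable pairs whose R-component is accepting are (r4, p1); in each of them the S-component is accepting too, so the product for L(R) \ L(S) (R-component accepting, S-component rejecting) has no reachable accepting pair and the difference is empty.
Hence every string in L(R) is also in L(S).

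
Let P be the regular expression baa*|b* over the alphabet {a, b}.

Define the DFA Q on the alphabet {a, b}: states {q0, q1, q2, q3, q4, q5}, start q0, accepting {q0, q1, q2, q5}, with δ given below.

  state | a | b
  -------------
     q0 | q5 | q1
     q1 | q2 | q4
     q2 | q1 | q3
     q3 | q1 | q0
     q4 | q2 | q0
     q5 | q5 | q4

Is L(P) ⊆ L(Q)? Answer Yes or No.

No

The string bb is in L(P) but not in L(Q).
So L(P) ⊄ L(Q).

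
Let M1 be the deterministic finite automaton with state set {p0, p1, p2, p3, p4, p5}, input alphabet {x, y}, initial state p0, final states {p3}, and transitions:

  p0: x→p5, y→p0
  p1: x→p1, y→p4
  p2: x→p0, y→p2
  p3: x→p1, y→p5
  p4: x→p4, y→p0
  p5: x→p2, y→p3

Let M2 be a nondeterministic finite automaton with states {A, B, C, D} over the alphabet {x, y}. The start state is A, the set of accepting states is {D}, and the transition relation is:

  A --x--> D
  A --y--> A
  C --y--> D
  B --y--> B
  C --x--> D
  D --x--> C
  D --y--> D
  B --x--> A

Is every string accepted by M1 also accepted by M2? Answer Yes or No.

Exploring the product automaton M1 × M2 from the start pair (p0, A), following both machines on each input symbol, reaches 12 state pairs: (p0, A), (p5, D), (p2, C), (p3, D), (p0, D), (p2, D), (p1, C), (p5, C), (p0, C), (p1, D), (p4, D), (p4, C).
M1 accepts in {p3} and M2 accepts in {D}. The reachable pairs whose M1-component is accepting are (p3, D); in each of them the M2-component is accepting too, so the product for L(M1) \ L(M2) (M1-component accepting, M2-component rejecting) has no reachable accepting pair and the difference is empty.
Hence every string in L(M1) is also in L(M2).

Yes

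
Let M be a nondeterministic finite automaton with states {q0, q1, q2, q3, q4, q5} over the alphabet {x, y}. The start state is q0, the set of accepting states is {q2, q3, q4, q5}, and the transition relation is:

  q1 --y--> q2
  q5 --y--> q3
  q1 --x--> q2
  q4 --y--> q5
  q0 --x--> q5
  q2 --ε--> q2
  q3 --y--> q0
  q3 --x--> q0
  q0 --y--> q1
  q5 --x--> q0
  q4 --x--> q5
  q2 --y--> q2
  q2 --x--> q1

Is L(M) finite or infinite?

infinite

State q1 is reachable from the start and can reach an accepting state, and it lies on the cycle q1 → q2 → q1.
Traversing that cycle any number of times yields accepted strings of unbounded length, so the language is infinite.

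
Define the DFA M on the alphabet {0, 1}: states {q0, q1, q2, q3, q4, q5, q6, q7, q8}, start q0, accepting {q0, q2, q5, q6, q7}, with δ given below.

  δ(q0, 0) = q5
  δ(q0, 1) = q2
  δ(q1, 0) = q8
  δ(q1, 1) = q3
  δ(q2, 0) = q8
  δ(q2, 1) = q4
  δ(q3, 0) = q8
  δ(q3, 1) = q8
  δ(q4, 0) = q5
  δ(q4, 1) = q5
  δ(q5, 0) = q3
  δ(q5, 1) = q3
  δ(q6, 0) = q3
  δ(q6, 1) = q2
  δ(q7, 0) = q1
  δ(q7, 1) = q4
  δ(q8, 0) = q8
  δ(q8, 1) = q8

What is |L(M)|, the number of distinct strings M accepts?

5

The useful subgraph on states {q0, q2, q4, q5} is acyclic, so L(M) is finite; the longest accepting path visits 4 useful states, giving maximum string length 3.
Counting accepting paths from q0 by length: 1 of length 0, 2 of length 1, 2 of length 3. Total 5.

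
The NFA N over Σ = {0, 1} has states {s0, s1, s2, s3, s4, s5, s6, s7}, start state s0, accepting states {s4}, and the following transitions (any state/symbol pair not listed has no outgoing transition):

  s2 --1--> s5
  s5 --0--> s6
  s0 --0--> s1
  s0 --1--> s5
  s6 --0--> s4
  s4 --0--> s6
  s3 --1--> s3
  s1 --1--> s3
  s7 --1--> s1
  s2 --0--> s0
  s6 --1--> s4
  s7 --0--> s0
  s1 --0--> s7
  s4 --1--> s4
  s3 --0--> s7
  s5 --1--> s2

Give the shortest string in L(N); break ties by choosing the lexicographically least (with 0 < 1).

100

A breadth-first search from s0 reaches an accepting state first via the path s0 → s5 → s6 → s4 on input 100.
No string of length < 3 is accepted (BFS exhausts all shorter strings without reaching an accepting state), and 100 is the lexicographically least accepting string of length 3.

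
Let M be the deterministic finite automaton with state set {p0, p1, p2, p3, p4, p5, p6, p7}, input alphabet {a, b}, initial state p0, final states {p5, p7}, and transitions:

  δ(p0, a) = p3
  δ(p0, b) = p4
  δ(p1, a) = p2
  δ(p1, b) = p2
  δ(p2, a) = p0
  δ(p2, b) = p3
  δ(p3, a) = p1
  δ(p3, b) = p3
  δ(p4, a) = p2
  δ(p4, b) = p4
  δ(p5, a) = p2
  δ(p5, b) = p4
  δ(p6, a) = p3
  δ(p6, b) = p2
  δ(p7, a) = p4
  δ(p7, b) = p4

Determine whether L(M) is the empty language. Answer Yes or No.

The states reachable from the start state are {p0, p1, p2, p3, p4}.
None of the accepting states {p5, p7} is reachable, so no string is accepted and L(M) = ∅.

Yes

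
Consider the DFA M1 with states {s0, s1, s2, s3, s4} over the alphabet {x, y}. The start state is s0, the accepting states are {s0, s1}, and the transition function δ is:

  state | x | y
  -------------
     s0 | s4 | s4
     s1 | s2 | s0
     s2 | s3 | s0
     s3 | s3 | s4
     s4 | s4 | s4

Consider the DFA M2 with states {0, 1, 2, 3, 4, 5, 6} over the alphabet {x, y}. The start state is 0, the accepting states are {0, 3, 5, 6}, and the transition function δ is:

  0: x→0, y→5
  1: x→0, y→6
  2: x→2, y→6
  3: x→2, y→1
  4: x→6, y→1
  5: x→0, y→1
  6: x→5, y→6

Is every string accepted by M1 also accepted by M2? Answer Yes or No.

Yes

Exploring the product automaton M1 × M2 from the start pair (s0, 0), following both machines on each input symbol, reaches 5 state pairs: (s0, 0), (s4, 0), (s4, 5), (s4, 1), (s4, 6).
M1 accepts in {s0, s1} and M2 accepts in {0, 3, 5, 6}. The reachable pairs whose M1-component is accepting are (s0, 0); in each of them the M2-component is accepting too, so the product for L(M1) \ L(M2) (M1-component accepting, M2-component rejecting) has no reachable accepting pair and the difference is empty.
Hence every string in L(M1) is also in L(M2).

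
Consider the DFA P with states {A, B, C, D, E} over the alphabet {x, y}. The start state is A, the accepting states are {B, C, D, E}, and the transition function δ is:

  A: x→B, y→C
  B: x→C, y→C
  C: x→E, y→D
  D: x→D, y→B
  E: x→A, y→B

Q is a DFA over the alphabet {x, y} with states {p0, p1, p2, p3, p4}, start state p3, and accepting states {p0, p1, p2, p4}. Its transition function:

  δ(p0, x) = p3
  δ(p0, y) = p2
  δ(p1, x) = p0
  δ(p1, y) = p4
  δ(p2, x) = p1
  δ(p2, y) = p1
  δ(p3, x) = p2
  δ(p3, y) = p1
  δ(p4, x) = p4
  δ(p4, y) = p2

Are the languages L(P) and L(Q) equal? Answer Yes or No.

Yes

Exploring the product automaton P × Q from the start pair (A, p3), following both machines on each input symbol, reaches 5 state pairs: (A, p3), (B, p2), (C, p1), (E, p0), (D, p4).
P accepts in {B, C, D, E} and Q accepts in {p0, p1, p2, p4}. In every reachable pair the two components are either both accepting — (B, p2), (C, p1), (E, p0), (D, p4) — or both non-accepting, so no string is accepted by exactly one of the machines: L(P) \ L(Q) and L(Q) \ L(P) are both empty.
Hence every string is accepted by P iff it is accepted by Q, and the two languages coincide.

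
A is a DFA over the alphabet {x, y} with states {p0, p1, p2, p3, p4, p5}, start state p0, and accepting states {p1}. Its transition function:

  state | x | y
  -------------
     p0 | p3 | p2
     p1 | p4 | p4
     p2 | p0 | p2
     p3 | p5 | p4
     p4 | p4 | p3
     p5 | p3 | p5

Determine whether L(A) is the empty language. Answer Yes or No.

Yes

The states reachable from the start state are {p0, p2, p3, p4, p5}.
None of the accepting states {p1} is reachable, so no string is accepted and L(A) = ∅.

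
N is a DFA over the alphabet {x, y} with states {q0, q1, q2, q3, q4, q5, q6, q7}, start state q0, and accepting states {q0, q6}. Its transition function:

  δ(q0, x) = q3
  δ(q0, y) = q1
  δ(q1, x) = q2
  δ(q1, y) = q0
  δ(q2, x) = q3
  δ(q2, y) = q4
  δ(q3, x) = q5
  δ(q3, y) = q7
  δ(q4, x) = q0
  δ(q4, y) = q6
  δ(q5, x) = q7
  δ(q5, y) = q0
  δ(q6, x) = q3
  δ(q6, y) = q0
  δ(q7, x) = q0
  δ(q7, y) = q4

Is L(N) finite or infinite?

infinite

State q0 is reachable from the start and can reach an accepting state, and it lies on the cycle q0 → q1 → q0.
Traversing that cycle any number of times yields accepted strings of unbounded length, so the language is infinite.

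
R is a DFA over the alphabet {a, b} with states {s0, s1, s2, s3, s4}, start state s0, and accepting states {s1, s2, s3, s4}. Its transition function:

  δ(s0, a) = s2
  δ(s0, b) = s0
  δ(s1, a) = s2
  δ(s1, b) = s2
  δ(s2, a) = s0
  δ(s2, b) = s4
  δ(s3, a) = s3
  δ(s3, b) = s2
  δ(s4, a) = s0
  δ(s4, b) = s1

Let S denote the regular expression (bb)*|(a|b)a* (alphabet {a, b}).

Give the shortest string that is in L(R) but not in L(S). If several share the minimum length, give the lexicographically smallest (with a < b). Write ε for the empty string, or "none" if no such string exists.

The string ab is accepted by R but not by S.
No shorter string lies in the difference, and ab is the lexicographically first length-2 string in L(R) \ L(S).

ab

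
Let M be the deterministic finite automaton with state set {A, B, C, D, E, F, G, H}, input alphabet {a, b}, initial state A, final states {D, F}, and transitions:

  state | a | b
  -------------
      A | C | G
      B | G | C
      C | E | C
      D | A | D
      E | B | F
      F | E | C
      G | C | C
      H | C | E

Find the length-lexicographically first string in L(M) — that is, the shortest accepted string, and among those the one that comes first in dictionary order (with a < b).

aab

A breadth-first search from A reaches an accepting state first via the path A → C → E → F on input aab.
No string of length < 3 is accepted (BFS exhausts all shorter strings without reaching an accepting state), and aab is the lexicographically least accepting string of length 3.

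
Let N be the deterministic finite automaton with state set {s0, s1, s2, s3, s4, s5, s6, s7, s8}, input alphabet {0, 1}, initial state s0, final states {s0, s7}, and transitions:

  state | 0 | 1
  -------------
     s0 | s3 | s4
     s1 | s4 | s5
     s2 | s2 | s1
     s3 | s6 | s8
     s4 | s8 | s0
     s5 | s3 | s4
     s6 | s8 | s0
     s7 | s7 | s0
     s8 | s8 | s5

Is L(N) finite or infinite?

State s8 is reachable from the start and can reach an accepting state, and it lies on the cycle s8 → s8.
Traversing that cycle any number of times yields accepted strings of unbounded length, so the language is infinite.

infinite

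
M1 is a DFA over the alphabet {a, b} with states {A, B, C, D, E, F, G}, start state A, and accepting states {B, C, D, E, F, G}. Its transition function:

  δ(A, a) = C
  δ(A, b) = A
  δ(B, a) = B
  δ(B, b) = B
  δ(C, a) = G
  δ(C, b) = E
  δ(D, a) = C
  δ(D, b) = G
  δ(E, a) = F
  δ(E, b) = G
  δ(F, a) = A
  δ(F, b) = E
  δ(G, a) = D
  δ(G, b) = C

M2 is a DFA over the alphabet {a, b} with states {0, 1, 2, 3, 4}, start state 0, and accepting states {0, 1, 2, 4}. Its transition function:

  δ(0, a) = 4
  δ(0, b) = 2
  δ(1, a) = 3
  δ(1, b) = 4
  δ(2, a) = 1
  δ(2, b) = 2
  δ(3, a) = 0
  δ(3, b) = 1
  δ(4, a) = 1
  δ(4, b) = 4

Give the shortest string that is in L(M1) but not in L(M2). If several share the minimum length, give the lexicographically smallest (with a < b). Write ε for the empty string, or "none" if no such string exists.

The string aaa is accepted by M1 but not by M2.
No shorter string lies in the difference, and aaa is the lexicographically first length-3 string in L(M1) \ L(M2).

aaa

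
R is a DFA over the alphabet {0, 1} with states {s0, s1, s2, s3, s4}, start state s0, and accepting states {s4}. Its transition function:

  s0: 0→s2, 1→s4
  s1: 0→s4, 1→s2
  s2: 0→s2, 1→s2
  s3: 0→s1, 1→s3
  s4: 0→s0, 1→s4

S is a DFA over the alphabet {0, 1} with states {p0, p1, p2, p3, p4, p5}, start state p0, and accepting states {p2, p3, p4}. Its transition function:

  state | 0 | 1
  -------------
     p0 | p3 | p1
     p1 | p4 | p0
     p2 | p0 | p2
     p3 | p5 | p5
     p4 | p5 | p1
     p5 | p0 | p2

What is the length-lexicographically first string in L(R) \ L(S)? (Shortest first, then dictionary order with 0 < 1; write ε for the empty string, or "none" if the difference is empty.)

1

The string 1 is accepted by R but not by S.
No shorter string lies in the difference, and 1 is the lexicographically first length-1 string in L(R) \ L(S).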